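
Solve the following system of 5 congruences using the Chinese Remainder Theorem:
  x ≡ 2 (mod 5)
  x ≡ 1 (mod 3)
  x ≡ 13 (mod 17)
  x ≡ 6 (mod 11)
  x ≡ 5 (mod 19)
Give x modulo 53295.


Product of moduli M = 5 · 3 · 17 · 11 · 19 = 53295.
Merge one congruence at a time:
  Start: x ≡ 2 (mod 5).
  Combine with x ≡ 1 (mod 3); new modulus lcm = 15.
    Write x = 2 + 5·t and substitute into x ≡ 1 (mod 3): 5·t ≡ 1 − 2 = -1 (mod 3).
    Reduce coefficients mod 3: 2·t ≡ 2 (mod 3).
    The inverse of 2 mod 3 is 2 (since 2·2 = 4 = 1·3 + 1), so t ≡ 2·2 = 4 ≡ 1 (mod 3).
    Then x = 2 + 5·1 = 7, valid modulo lcm(5, 3) = 15: x ≡ 7 (mod 15).
  Combine with x ≡ 13 (mod 17); new modulus lcm = 255.
    Write x = 7 + 15·t and substitute into x ≡ 13 (mod 17): 15·t ≡ 13 − 7 = 6 (mod 17).
    The inverse of 15 mod 17 is 8 (since 15·8 = 120 = 7·17 + 1), so t ≡ 8·6 = 48 ≡ 14 (mod 17).
    Then x = 7 + 15·14 = 217, valid modulo lcm(15, 17) = 255: x ≡ 217 (mod 255).
  Combine with x ≡ 6 (mod 11); new modulus lcm = 2805.
    Write x = 217 + 255·t and substitute into x ≡ 6 (mod 11): 255·t ≡ 6 − 217 = -211 (mod 11).
    Reduce coefficients mod 11: 2·t ≡ 9 (mod 11).
    The inverse of 2 mod 11 is 6 (since 2·6 = 12 = 1·11 + 1), so t ≡ 6·9 = 54 ≡ 10 (mod 11).
    Then x = 217 + 255·10 = 2767, valid modulo lcm(255, 11) = 2805: x ≡ 2767 (mod 2805).
  Combine with x ≡ 5 (mod 19); new modulus lcm = 53295.
    Write x = 2767 + 2805·t and substitute into x ≡ 5 (mod 19): 2805·t ≡ 5 − 2767 = -2762 (mod 19).
    Reduce coefficients mod 19: 12·t ≡ 12 (mod 19).
    The inverse of 12 mod 19 is 8 (since 12·8 = 96 = 5·19 + 1), so t ≡ 8·12 = 96 ≡ 1 (mod 19).
    Then x = 2767 + 2805·1 = 5572, valid modulo lcm(2805, 19) = 53295: x ≡ 5572 (mod 53295).
Verify against each original: 5572 mod 5 = 2, 5572 mod 3 = 1, 5572 mod 17 = 13, 5572 mod 11 = 6, 5572 mod 19 = 5.

x ≡ 5572 (mod 53295).


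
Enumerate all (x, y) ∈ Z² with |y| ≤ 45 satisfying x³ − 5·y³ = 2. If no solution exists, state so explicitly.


The equation is x³ - 5y³ = 2. For fixed y, x³ = 5·y³ + 2, so a solution requires the RHS to be a perfect cube.
Strategy: iterate y from -45 to 45, compute RHS = 5·y³ + 2, and check whether it is a (positive or negative) perfect cube.
Check small values of y:
  y = 0: RHS = 2 is not a perfect cube.
  y = 1: RHS = 7 is not a perfect cube.
  y = -1: RHS = -3 is not a perfect cube.
  y = 2: RHS = 42 is not a perfect cube.
  y = -2: RHS = -38 is not a perfect cube.
  y = 3: RHS = 137 is not a perfect cube.
  y = -3: RHS = -133 is not a perfect cube.
Continuing the search up to |y| = 45 finds no solutions either.
No (x, y) in the scanned range satisfies the equation.

No integer solutions with |y| ≤ 45.


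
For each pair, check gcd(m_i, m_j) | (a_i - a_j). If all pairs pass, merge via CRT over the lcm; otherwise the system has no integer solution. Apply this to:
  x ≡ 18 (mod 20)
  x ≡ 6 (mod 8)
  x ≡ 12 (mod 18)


Moduli 20, 8, 18 are not pairwise coprime, so CRT works modulo lcm(m_i) when all pairwise compatibility conditions hold.
Pairwise compatibility: gcd(m_i, m_j) must divide a_i - a_j for every pair.
Merge one congruence at a time:
  Start: x ≡ 18 (mod 20).
  Combine with x ≡ 6 (mod 8): gcd(20, 8) = 4; 6 - 18 = -12, which IS divisible by 4, so compatible.
    Write x = 18 + 20·t and substitute into x ≡ 6 (mod 8): 20·t ≡ 6 − 18 = -12 (mod 8).
    Divide the congruence (and modulus) by g = 4: 5·t ≡ -3 (mod 2).
    Reduce coefficients mod 2: 1·t ≡ 1 (mod 2).
    So t ≡ 1 (mod 2).
    Then x = 18 + 20·1 = 38, valid modulo lcm(20, 8) = 40: x ≡ 38 (mod 40).
  Combine with x ≡ 12 (mod 18): gcd(40, 18) = 2; 12 - 38 = -26, which IS divisible by 2, so compatible.
    Write x = 38 + 40·t and substitute into x ≡ 12 (mod 18): 40·t ≡ 12 − 38 = -26 (mod 18).
    Divide the congruence (and modulus) by g = 2: 20·t ≡ -13 (mod 9).
    Reduce coefficients mod 9: 2·t ≡ 5 (mod 9).
    The inverse of 2 mod 9 is 5 (since 2·5 = 10 = 1·9 + 1), so t ≡ 5·5 = 25 ≡ 7 (mod 9).
    Then x = 38 + 40·7 = 318, valid modulo lcm(40, 18) = 360: x ≡ 318 (mod 360).
Verify: 318 mod 20 = 18, 318 mod 8 = 6, 318 mod 18 = 12.

x ≡ 318 (mod 360).


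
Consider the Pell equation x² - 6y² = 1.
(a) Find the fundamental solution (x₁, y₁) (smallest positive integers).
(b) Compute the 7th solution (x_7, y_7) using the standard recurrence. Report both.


Step 1: Find the fundamental solution (x₁, y₁) of x² - 6y² = 1.
  Expand √6 as a continued fraction. a₀ = ⌊√6⌋ = 2; iterate m_{k+1} = d_k·a_k − m_k, d_{k+1} = (6 − m_{k+1}²)/d_k, a_{k+1} = ⌊(a₀ + m_{k+1})/d_{k+1}⌋ (starting m₀ = 0, d₀ = 1), with convergents p_k = a_k·p_{k-1} + p_{k-2}, q_k = a_k·q_{k-1} + q_{k-2} (p₋₁ = 1, q₋₁ = 0):
  k = 0: a₀ = 2; p₀/q₀ = 2/1; p₀² − 6·q₀² = 4 − 6 = -2.
  k = 1: m = 2, d = 2, a = ⌊(2 + 2)/2⌋ = 2; p/q = (2·2 + 1)/(2·1 + 0) = 5/2; p² − 6·q² = 25 − 24 = 1.
  The first convergent with p² − 6·q² = 1 gives the fundamental solution (x₁, y₁) = (5, 2).
Step 2: Apply the recurrence (x_{n+1}, y_{n+1}) = (x₁x_n + 6y₁y_n, x₁y_n + y₁x_n) repeatedly.
  From (x_1, y_1) = (5, 2): x_2 = 5·5 + 6·2·2 = 49; y_2 = 5·2 + 2·5 = 20.
  From (x_2, y_2) = (49, 20): x_3 = 5·49 + 6·2·20 = 485; y_3 = 5·20 + 2·49 = 198.
  From (x_3, y_3) = (485, 198): x_4 = 5·485 + 6·2·198 = 4801; y_4 = 5·198 + 2·485 = 1960.
  From (x_4, y_4) = (4801, 1960): x_5 = 5·4801 + 6·2·1960 = 47525; y_5 = 5·1960 + 2·4801 = 19402.
  From (x_5, y_5) = (47525, 19402): x_6 = 5·47525 + 6·2·19402 = 470449; y_6 = 5·19402 + 2·47525 = 192060.
  From (x_6, y_6) = (470449, 192060): x_7 = 5·470449 + 6·2·192060 = 4656965; y_7 = 5·192060 + 2·470449 = 1901198.
Step 3: Verify x_7² - 6·y_7² = 21687323011225 - 21687323011224 = 1 (should be 1). ✓

(x_1, y_1) = (5, 2); (x_7, y_7) = (4656965, 1901198).


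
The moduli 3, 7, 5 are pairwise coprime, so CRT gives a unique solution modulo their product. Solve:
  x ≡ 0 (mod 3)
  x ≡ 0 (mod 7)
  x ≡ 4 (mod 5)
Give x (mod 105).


Moduli 3, 7, 5 are pairwise coprime; by CRT there is a unique solution modulo M = 3 · 7 · 5 = 105.
Solve pairwise, accumulating the modulus:
  Start with x ≡ 0 (mod 3).
  Combine with x ≡ 0 (mod 7): since gcd(3, 7) = 1, we get a unique residue mod 21.
    Write x = 0 + 3·t and substitute into x ≡ 0 (mod 7): 3·t ≡ 0 − 0 = 0 (mod 7).
    The inverse of 3 mod 7 is 5 (since 3·5 = 15 = 2·7 + 1), so t ≡ 5·0 = 0 ≡ 0 (mod 7).
    Then x = 0 + 3·0 = 0, valid modulo lcm(3, 7) = 21: x ≡ 0 (mod 21).
  Combine with x ≡ 4 (mod 5): since gcd(21, 5) = 1, we get a unique residue mod 105.
    Write x = 0 + 21·t and substitute into x ≡ 4 (mod 5): 21·t ≡ 4 − 0 = 4 (mod 5).
    Reduce coefficients mod 5: 1·t ≡ 4 (mod 5).
    So t ≡ 4 (mod 5).
    Then x = 0 + 21·4 = 84, valid modulo lcm(21, 5) = 105: x ≡ 84 (mod 105).
Verify: 84 mod 3 = 0 ✓, 84 mod 7 = 0 ✓, 84 mod 5 = 4 ✓.

x ≡ 84 (mod 105).


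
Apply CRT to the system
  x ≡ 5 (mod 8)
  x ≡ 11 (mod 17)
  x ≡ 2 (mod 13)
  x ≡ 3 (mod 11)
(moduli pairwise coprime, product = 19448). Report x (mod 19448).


Product of moduli M = 8 · 17 · 13 · 11 = 19448.
Merge one congruence at a time:
  Start: x ≡ 5 (mod 8).
  Combine with x ≡ 11 (mod 17); new modulus lcm = 136.
    Write x = 5 + 8·t and substitute into x ≡ 11 (mod 17): 8·t ≡ 11 − 5 = 6 (mod 17).
    The inverse of 8 mod 17 is 15 (since 8·15 = 120 = 7·17 + 1), so t ≡ 15·6 = 90 ≡ 5 (mod 17).
    Then x = 5 + 8·5 = 45, valid modulo lcm(8, 17) = 136: x ≡ 45 (mod 136).
  Combine with x ≡ 2 (mod 13); new modulus lcm = 1768.
    Write x = 45 + 136·t and substitute into x ≡ 2 (mod 13): 136·t ≡ 2 − 45 = -43 (mod 13).
    Reduce coefficients mod 13: 6·t ≡ 9 (mod 13).
    The inverse of 6 mod 13 is 11 (since 6·11 = 66 = 5·13 + 1), so t ≡ 11·9 = 99 ≡ 8 (mod 13).
    Then x = 45 + 136·8 = 1133, valid modulo lcm(136, 13) = 1768: x ≡ 1133 (mod 1768).
  Combine with x ≡ 3 (mod 11); new modulus lcm = 19448.
    Write x = 1133 + 1768·t and substitute into x ≡ 3 (mod 11): 1768·t ≡ 3 − 1133 = -1130 (mod 11).
    Reduce coefficients mod 11: 8·t ≡ 3 (mod 11).
    The inverse of 8 mod 11 is 7 (since 8·7 = 56 = 5·11 + 1), so t ≡ 7·3 = 21 ≡ 10 (mod 11).
    Then x = 1133 + 1768·10 = 18813, valid modulo lcm(1768, 11) = 19448: x ≡ 18813 (mod 19448).
Verify against each original: 18813 mod 8 = 5, 18813 mod 17 = 11, 18813 mod 13 = 2, 18813 mod 11 = 3.

x ≡ 18813 (mod 19448).


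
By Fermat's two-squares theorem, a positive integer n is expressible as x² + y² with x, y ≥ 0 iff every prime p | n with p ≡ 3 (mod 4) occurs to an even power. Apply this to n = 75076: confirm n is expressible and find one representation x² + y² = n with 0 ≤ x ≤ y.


Step 1: Factor n = 75076 = 2^2 · 137^2.
Step 2: Check the mod-4 condition on each prime factor: 2 = 2 (special); 137 ≡ 1 (mod 4), exponent 2.
All primes ≡ 3 (mod 4) appear to even exponent (or don't appear), so by the two-squares theorem n IS expressible as a sum of two squares.
Step 3: Build a representation. Group n = k² · m with k = 2 and m = 137 · 137 = 18769 (a product of primes ≡ 1 (mod 4)); a representation of m scales to one of n via (k·x)² + (k·y)² = k²(x² + y²). Each prime p ≡ 1 (mod 4) is itself a sum of two squares; find a² by testing p − a² for a perfect square:
  137: 137 − 1² = 136, 137 − 2² = 133, 137 − 3² = 128, 137 − 4² = 121 = 11² ⇒ 137 = 4² + 11².
  Combine using the Brahmagupta–Fibonacci identity (a² + b²)(c² + d²) = (ac − bd)² + (ad + bc)² = (ac + bd)² + (ad − bc)²:
  137 · 137 = 18769: from (4² + 11²)(4² + 11²), take (4·4 − 11·11, 4·11 + 11·4) = (16 − 121, 44 + 44) = (-105, 88); dropping signs (only squares matter) gives (105, 88); check 105² + 88² = 11025 + 7744 = 18769 ✓.
  Scale by k = 2: (2·105, 2·88) = (210, 176).
Step 4: Order so x ≤ y and verify: 176² + 210² = 30976 + 44100 = 75076 = n. ✓

n = 75076 = 176² + 210² (one valid representation with x ≤ y).


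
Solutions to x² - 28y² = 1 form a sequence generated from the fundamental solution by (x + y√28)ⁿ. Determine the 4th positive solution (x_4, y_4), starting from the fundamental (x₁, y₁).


Step 1: Find the fundamental solution (x₁, y₁) of x² - 28y² = 1.
  Expand √28 as a continued fraction. a₀ = ⌊√28⌋ = 5; iterate m_{k+1} = d_k·a_k − m_k, d_{k+1} = (28 − m_{k+1}²)/d_k, a_{k+1} = ⌊(a₀ + m_{k+1})/d_{k+1}⌋ (starting m₀ = 0, d₀ = 1), with convergents p_k = a_k·p_{k-1} + p_{k-2}, q_k = a_k·q_{k-1} + q_{k-2} (p₋₁ = 1, q₋₁ = 0):
  k = 0: a₀ = 5; p₀/q₀ = 5/1; p₀² − 28·q₀² = 25 − 28 = -3.
  k = 1: m = 5, d = 3, a = ⌊(5 + 5)/3⌋ = 3; p/q = (3·5 + 1)/(3·1 + 0) = 16/3; p² − 28·q² = 256 − 252 = 4.
  k = 2: m = 4, d = 4, a = ⌊(5 + 4)/4⌋ = 2; p/q = (2·16 + 5)/(2·3 + 1) = 37/7; p² − 28·q² = 1369 − 1372 = -3.
  k = 3: m = 4, d = 3, a = ⌊(5 + 4)/3⌋ = 3; p/q = (3·37 + 16)/(3·7 + 3) = 127/24; p² − 28·q² = 16129 − 16128 = 1.
  The first convergent with p² − 28·q² = 1 gives the fundamental solution (x₁, y₁) = (127, 24).
Step 2: Apply the recurrence (x_{n+1}, y_{n+1}) = (x₁x_n + 28y₁y_n, x₁y_n + y₁x_n) repeatedly.
  From (x_1, y_1) = (127, 24): x_2 = 127·127 + 28·24·24 = 32257; y_2 = 127·24 + 24·127 = 6096.
  From (x_2, y_2) = (32257, 6096): x_3 = 127·32257 + 28·24·6096 = 8193151; y_3 = 127·6096 + 24·32257 = 1548360.
  From (x_3, y_3) = (8193151, 1548360): x_4 = 127·8193151 + 28·24·1548360 = 2081028097; y_4 = 127·1548360 + 24·8193151 = 393277344.
Step 3: Verify x_4² - 28·y_4² = 4330677940503441409 - 4330677940503441408 = 1 (should be 1). ✓

(x_1, y_1) = (127, 24); (x_4, y_4) = (2081028097, 393277344).


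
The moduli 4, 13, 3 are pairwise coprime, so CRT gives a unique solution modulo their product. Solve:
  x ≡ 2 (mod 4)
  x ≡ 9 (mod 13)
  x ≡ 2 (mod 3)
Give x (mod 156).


Moduli 4, 13, 3 are pairwise coprime; by CRT there is a unique solution modulo M = 4 · 13 · 3 = 156.
Solve pairwise, accumulating the modulus:
  Start with x ≡ 2 (mod 4).
  Combine with x ≡ 9 (mod 13): since gcd(4, 13) = 1, we get a unique residue mod 52.
    Write x = 2 + 4·t and substitute into x ≡ 9 (mod 13): 4·t ≡ 9 − 2 = 7 (mod 13).
    The inverse of 4 mod 13 is 10 (since 4·10 = 40 = 3·13 + 1), so t ≡ 10·7 = 70 ≡ 5 (mod 13).
    Then x = 2 + 4·5 = 22, valid modulo lcm(4, 13) = 52: x ≡ 22 (mod 52).
  Combine with x ≡ 2 (mod 3): since gcd(52, 3) = 1, we get a unique residue mod 156.
    Write x = 22 + 52·t and substitute into x ≡ 2 (mod 3): 52·t ≡ 2 − 22 = -20 (mod 3).
    Reduce coefficients mod 3: 1·t ≡ 1 (mod 3).
    So t ≡ 1 (mod 3).
    Then x = 22 + 52·1 = 74, valid modulo lcm(52, 3) = 156: x ≡ 74 (mod 156).
Verify: 74 mod 4 = 2 ✓, 74 mod 13 = 9 ✓, 74 mod 3 = 2 ✓.

x ≡ 74 (mod 156).


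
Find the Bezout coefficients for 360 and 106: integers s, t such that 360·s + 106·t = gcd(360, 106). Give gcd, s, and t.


Euclidean algorithm on (360, 106) — divide until remainder is 0:
  360 = 3 · 106 + 42
  106 = 2 · 42 + 22
  42 = 1 · 22 + 20
  22 = 1 · 20 + 2
  20 = 10 · 2 + 0
gcd(360, 106) = 2.
Track Bezout coefficients alongside the remainders: start with r₀ = 360 = a·1 + b·0 (s = 1, t = 0) and r₁ = 106 = a·0 + b·1 (s = 0, t = 1); each new remainder r_{k+1} = r_{k-1} − q_k·r_k inherits s_{k+1} = s_{k-1} − q_k·s_k, t_{k+1} = t_{k-1} − q_k·t_k, so r_k = a·s_k + b·t_k at every step:
  q = 3: r = 42, s = 1 − 3·0 = 1, t = 0 − 3·1 = -3  (check: 360·1 + 106·(-3) = 42)
  q = 2: r = 22, s = 0 − 2·1 = -2, t = 1 − 2·(-3) = 7  (check: 360·(-2) + 106·7 = 22)
  q = 1: r = 20, s = 1 − 1·(-2) = 3, t = -3 − 1·7 = -10  (check: 360·3 + 106·(-10) = 20)
  q = 1: r = 2, s = -2 − 1·3 = -5, t = 7 − 1·(-10) = 17  (check: 360·(-5) + 106·17 = 2)
The row with r = 2 (the gcd) gives the Bezout coefficients s = -5, t = 17.
Result: 360 · (-5) + 106 · (17) = 2.

gcd(360, 106) = 2; s = -5, t = 17 (check: 360·(-5) + 106·17 = 2).


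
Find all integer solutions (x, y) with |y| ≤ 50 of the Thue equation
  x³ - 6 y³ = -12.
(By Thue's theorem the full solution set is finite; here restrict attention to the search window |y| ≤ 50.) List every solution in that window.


The equation is x³ - 6y³ = -12. For fixed y, x³ = 6·y³ − 12, so a solution requires the RHS to be a perfect cube.
Strategy: iterate y from -50 to 50, compute RHS = 6·y³ − 12, and check whether it is a (positive or negative) perfect cube.
Check small values of y:
  y = 0: RHS = -12 is not a perfect cube.
  y = 1: RHS = -6 is not a perfect cube.
  y = -1: RHS = -18 is not a perfect cube.
  y = 2: RHS = 36 is not a perfect cube.
  y = -2: RHS = -60 is not a perfect cube.
  y = 3: RHS = 150 is not a perfect cube.
  y = -3: RHS = -174 is not a perfect cube.
Continuing the search up to |y| = 50 finds no solutions either.
No (x, y) in the scanned range satisfies the equation.

No integer solutions with |y| ≤ 50.


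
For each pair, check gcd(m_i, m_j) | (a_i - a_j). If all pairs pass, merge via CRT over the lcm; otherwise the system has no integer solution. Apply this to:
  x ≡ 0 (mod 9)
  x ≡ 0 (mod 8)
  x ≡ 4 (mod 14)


Moduli 9, 8, 14 are not pairwise coprime, so CRT works modulo lcm(m_i) when all pairwise compatibility conditions hold.
Pairwise compatibility: gcd(m_i, m_j) must divide a_i - a_j for every pair.
Merge one congruence at a time:
  Start: x ≡ 0 (mod 9).
  Combine with x ≡ 0 (mod 8): gcd(9, 8) = 1; 0 - 0 = 0, which IS divisible by 1, so compatible.
    Write x = 0 + 9·t and substitute into x ≡ 0 (mod 8): 9·t ≡ 0 − 0 = 0 (mod 8).
    Reduce coefficients mod 8: 1·t ≡ 0 (mod 8).
    So t ≡ 0 (mod 8).
    Then x = 0 + 9·0 = 0, valid modulo lcm(9, 8) = 72: x ≡ 0 (mod 72).
  Combine with x ≡ 4 (mod 14): gcd(72, 14) = 2; 4 - 0 = 4, which IS divisible by 2, so compatible.
    Write x = 0 + 72·t and substitute into x ≡ 4 (mod 14): 72·t ≡ 4 − 0 = 4 (mod 14).
    Divide the congruence (and modulus) by g = 2: 36·t ≡ 2 (mod 7).
    Reduce coefficients mod 7: 1·t ≡ 2 (mod 7).
    So t ≡ 2 (mod 7).
    Then x = 0 + 72·2 = 144, valid modulo lcm(72, 14) = 504: x ≡ 144 (mod 504).
Verify: 144 mod 9 = 0, 144 mod 8 = 0, 144 mod 14 = 4.

x ≡ 144 (mod 504).


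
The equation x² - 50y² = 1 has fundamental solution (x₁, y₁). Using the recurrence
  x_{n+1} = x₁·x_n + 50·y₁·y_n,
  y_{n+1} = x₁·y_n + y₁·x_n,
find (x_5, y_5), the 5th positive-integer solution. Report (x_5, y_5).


Step 1: Find the fundamental solution (x₁, y₁) of x² - 50y² = 1.
  Expand √50 as a continued fraction. a₀ = ⌊√50⌋ = 7; iterate m_{k+1} = d_k·a_k − m_k, d_{k+1} = (50 − m_{k+1}²)/d_k, a_{k+1} = ⌊(a₀ + m_{k+1})/d_{k+1}⌋ (starting m₀ = 0, d₀ = 1), with convergents p_k = a_k·p_{k-1} + p_{k-2}, q_k = a_k·q_{k-1} + q_{k-2} (p₋₁ = 1, q₋₁ = 0):
  k = 0: a₀ = 7; p₀/q₀ = 7/1; p₀² − 50·q₀² = 49 − 50 = -1.
  k = 1: m = 7, d = 1, a = ⌊(7 + 7)/1⌋ = 14; p/q = (14·7 + 1)/(14·1 + 0) = 99/14; p² − 50·q² = 9801 − 9800 = 1.
  The first convergent with p² − 50·q² = 1 gives the fundamental solution (x₁, y₁) = (99, 14).
Step 2: Apply the recurrence (x_{n+1}, y_{n+1}) = (x₁x_n + 50y₁y_n, x₁y_n + y₁x_n) repeatedly.
  From (x_1, y_1) = (99, 14): x_2 = 99·99 + 50·14·14 = 19601; y_2 = 99·14 + 14·99 = 2772.
  From (x_2, y_2) = (19601, 2772): x_3 = 99·19601 + 50·14·2772 = 3880899; y_3 = 99·2772 + 14·19601 = 548842.
  From (x_3, y_3) = (3880899, 548842): x_4 = 99·3880899 + 50·14·548842 = 768398401; y_4 = 99·548842 + 14·3880899 = 108667944.
  From (x_4, y_4) = (768398401, 108667944): x_5 = 99·768398401 + 50·14·108667944 = 152139002499; y_5 = 99·108667944 + 14·768398401 = 21515704070.
Step 3: Verify x_5² - 50·y_5² = 23146276081390728245001 - 23146276081390728245000 = 1 (should be 1). ✓

(x_1, y_1) = (99, 14); (x_5, y_5) = (152139002499, 21515704070).


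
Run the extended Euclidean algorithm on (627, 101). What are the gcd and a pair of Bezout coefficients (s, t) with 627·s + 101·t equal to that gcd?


Euclidean algorithm on (627, 101) — divide until remainder is 0:
  627 = 6 · 101 + 21
  101 = 4 · 21 + 17
  21 = 1 · 17 + 4
  17 = 4 · 4 + 1
  4 = 4 · 1 + 0
gcd(627, 101) = 1.
Track Bezout coefficients alongside the remainders: start with r₀ = 627 = a·1 + b·0 (s = 1, t = 0) and r₁ = 101 = a·0 + b·1 (s = 0, t = 1); each new remainder r_{k+1} = r_{k-1} − q_k·r_k inherits s_{k+1} = s_{k-1} − q_k·s_k, t_{k+1} = t_{k-1} − q_k·t_k, so r_k = a·s_k + b·t_k at every step:
  q = 6: r = 21, s = 1 − 6·0 = 1, t = 0 − 6·1 = -6  (check: 627·1 + 101·(-6) = 21)
  q = 4: r = 17, s = 0 − 4·1 = -4, t = 1 − 4·(-6) = 25  (check: 627·(-4) + 101·25 = 17)
  q = 1: r = 4, s = 1 − 1·(-4) = 5, t = -6 − 1·25 = -31  (check: 627·5 + 101·(-31) = 4)
  q = 4: r = 1, s = -4 − 4·5 = -24, t = 25 − 4·(-31) = 149  (check: 627·(-24) + 101·149 = 1)
The row with r = 1 (the gcd) gives the Bezout coefficients s = -24, t = 149.
Result: 627 · (-24) + 101 · (149) = 1.

gcd(627, 101) = 1; s = -24, t = 149 (check: 627·(-24) + 101·149 = 1).


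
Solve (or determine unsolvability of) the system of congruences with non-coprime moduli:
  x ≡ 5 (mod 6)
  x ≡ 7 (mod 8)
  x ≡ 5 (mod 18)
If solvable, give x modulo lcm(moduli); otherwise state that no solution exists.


Moduli 6, 8, 18 are not pairwise coprime, so CRT works modulo lcm(m_i) when all pairwise compatibility conditions hold.
Pairwise compatibility: gcd(m_i, m_j) must divide a_i - a_j for every pair.
Merge one congruence at a time:
  Start: x ≡ 5 (mod 6).
  Combine with x ≡ 7 (mod 8): gcd(6, 8) = 2; 7 - 5 = 2, which IS divisible by 2, so compatible.
    Write x = 5 + 6·t and substitute into x ≡ 7 (mod 8): 6·t ≡ 7 − 5 = 2 (mod 8).
    Divide the congruence (and modulus) by g = 2: 3·t ≡ 1 (mod 4).
    The inverse of 3 mod 4 is 3 (since 3·3 = 9 = 2·4 + 1), so t ≡ 3·1 = 3 ≡ 3 (mod 4).
    Then x = 5 + 6·3 = 23, valid modulo lcm(6, 8) = 24: x ≡ 23 (mod 24).
  Combine with x ≡ 5 (mod 18): gcd(24, 18) = 6; 5 - 23 = -18, which IS divisible by 6, so compatible.
    Write x = 23 + 24·t and substitute into x ≡ 5 (mod 18): 24·t ≡ 5 − 23 = -18 (mod 18).
    Divide the congruence (and modulus) by g = 6: 4·t ≡ -3 (mod 3).
    Reduce coefficients mod 3: 1·t ≡ 0 (mod 3).
    So t ≡ 0 (mod 3).
    Then x = 23 + 24·0 = 23, valid modulo lcm(24, 18) = 72: x ≡ 23 (mod 72).
Verify: 23 mod 6 = 5, 23 mod 8 = 7, 23 mod 18 = 5.

x ≡ 23 (mod 72).


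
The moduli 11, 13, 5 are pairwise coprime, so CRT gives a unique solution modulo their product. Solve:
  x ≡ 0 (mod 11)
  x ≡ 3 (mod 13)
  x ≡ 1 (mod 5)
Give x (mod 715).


Moduli 11, 13, 5 are pairwise coprime; by CRT there is a unique solution modulo M = 11 · 13 · 5 = 715.
Solve pairwise, accumulating the modulus:
  Start with x ≡ 0 (mod 11).
  Combine with x ≡ 3 (mod 13): since gcd(11, 13) = 1, we get a unique residue mod 143.
    Write x = 0 + 11·t and substitute into x ≡ 3 (mod 13): 11·t ≡ 3 − 0 = 3 (mod 13).
    The inverse of 11 mod 13 is 6 (since 11·6 = 66 = 5·13 + 1), so t ≡ 6·3 = 18 ≡ 5 (mod 13).
    Then x = 0 + 11·5 = 55, valid modulo lcm(11, 13) = 143: x ≡ 55 (mod 143).
  Combine with x ≡ 1 (mod 5): since gcd(143, 5) = 1, we get a unique residue mod 715.
    Write x = 55 + 143·t and substitute into x ≡ 1 (mod 5): 143·t ≡ 1 − 55 = -54 (mod 5).
    Reduce coefficients mod 5: 3·t ≡ 1 (mod 5).
    The inverse of 3 mod 5 is 2 (since 3·2 = 6 = 1·5 + 1), so t ≡ 2·1 = 2 ≡ 2 (mod 5).
    Then x = 55 + 143·2 = 341, valid modulo lcm(143, 5) = 715: x ≡ 341 (mod 715).
Verify: 341 mod 11 = 0 ✓, 341 mod 13 = 3 ✓, 341 mod 5 = 1 ✓.

x ≡ 341 (mod 715).


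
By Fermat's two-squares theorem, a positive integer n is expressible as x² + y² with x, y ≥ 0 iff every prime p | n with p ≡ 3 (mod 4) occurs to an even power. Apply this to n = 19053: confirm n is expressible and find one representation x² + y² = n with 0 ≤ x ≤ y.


Step 1: Factor n = 19053 = 3^2 · 29 · 73.
Step 2: Check the mod-4 condition on each prime factor: 3 ≡ 3 (mod 4), exponent 2 (must be even); 29 ≡ 1 (mod 4), exponent 1; 73 ≡ 1 (mod 4), exponent 1.
All primes ≡ 3 (mod 4) appear to even exponent (or don't appear), so by the two-squares theorem n IS expressible as a sum of two squares.
Step 3: Build a representation. Group n = k² · m with k = 3 and m = 29 · 73 = 2117 (a product of primes ≡ 1 (mod 4)); a representation of m scales to one of n via (k·x)² + (k·y)² = k²(x² + y²). Each prime p ≡ 1 (mod 4) is itself a sum of two squares; find a² by testing p − a² for a perfect square:
  29: 29 − 1² = 28, 29 − 2² = 25 = 5² ⇒ 29 = 2² + 5².
  73: 73 − 1² = 72, 73 − 2² = 69, 73 − 3² = 64 = 8² ⇒ 73 = 3² + 8².
  Combine using the Brahmagupta–Fibonacci identity (a² + b²)(c² + d²) = (ac − bd)² + (ad + bc)² = (ac + bd)² + (ad − bc)²:
  29 · 73 = 2117: from (2² + 5²)(3² + 8²), take (2·3 − 5·8, 2·8 + 5·3) = (6 − 40, 16 + 15) = (-34, 31); dropping signs (only squares matter) gives (34, 31); check 34² + 31² = 1156 + 961 = 2117 ✓.
  Scale by k = 3: (3·34, 3·31) = (102, 93).
Step 4: Order so x ≤ y and verify: 93² + 102² = 8649 + 10404 = 19053 = n. ✓

n = 19053 = 93² + 102² (one valid representation with x ≤ y).


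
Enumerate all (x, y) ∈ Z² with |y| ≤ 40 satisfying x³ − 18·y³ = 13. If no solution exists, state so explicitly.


The equation is x³ - 18y³ = 13. For fixed y, x³ = 18·y³ + 13, so a solution requires the RHS to be a perfect cube.
Strategy: iterate y from -40 to 40, compute RHS = 18·y³ + 13, and check whether it is a (positive or negative) perfect cube.
Check small values of y:
  y = 0: RHS = 13 is not a perfect cube.
  y = 1: RHS = 31 is not a perfect cube.
  y = -1: RHS = -5 is not a perfect cube.
  y = 2: RHS = 157 is not a perfect cube.
  y = -2: RHS = -131 is not a perfect cube.
  y = 3: RHS = 499 is not a perfect cube.
  y = -3: RHS = -473 is not a perfect cube.
Continuing the search up to |y| = 40 finds no solutions either.
No (x, y) in the scanned range satisfies the equation.

No integer solutions with |y| ≤ 40.


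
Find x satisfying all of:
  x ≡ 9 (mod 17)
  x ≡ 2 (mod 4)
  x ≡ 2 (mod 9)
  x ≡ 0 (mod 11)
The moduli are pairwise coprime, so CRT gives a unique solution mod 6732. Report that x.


Product of moduli M = 17 · 4 · 9 · 11 = 6732.
Merge one congruence at a time:
  Start: x ≡ 9 (mod 17).
  Combine with x ≡ 2 (mod 4); new modulus lcm = 68.
    Write x = 9 + 17·t and substitute into x ≡ 2 (mod 4): 17·t ≡ 2 − 9 = -7 (mod 4).
    Reduce coefficients mod 4: 1·t ≡ 1 (mod 4).
    So t ≡ 1 (mod 4).
    Then x = 9 + 17·1 = 26, valid modulo lcm(17, 4) = 68: x ≡ 26 (mod 68).
  Combine with x ≡ 2 (mod 9); new modulus lcm = 612.
    Write x = 26 + 68·t and substitute into x ≡ 2 (mod 9): 68·t ≡ 2 − 26 = -24 (mod 9).
    Reduce coefficients mod 9: 5·t ≡ 3 (mod 9).
    The inverse of 5 mod 9 is 2 (since 5·2 = 10 = 1·9 + 1), so t ≡ 2·3 = 6 ≡ 6 (mod 9).
    Then x = 26 + 68·6 = 434, valid modulo lcm(68, 9) = 612: x ≡ 434 (mod 612).
  Combine with x ≡ 0 (mod 11); new modulus lcm = 6732.
    Write x = 434 + 612·t and substitute into x ≡ 0 (mod 11): 612·t ≡ 0 − 434 = -434 (mod 11).
    Reduce coefficients mod 11: 7·t ≡ 6 (mod 11).
    The inverse of 7 mod 11 is 8 (since 7·8 = 56 = 5·11 + 1), so t ≡ 8·6 = 48 ≡ 4 (mod 11).
    Then x = 434 + 612·4 = 2882, valid modulo lcm(612, 11) = 6732: x ≡ 2882 (mod 6732).
Verify against each original: 2882 mod 17 = 9, 2882 mod 4 = 2, 2882 mod 9 = 2, 2882 mod 11 = 0.

x ≡ 2882 (mod 6732).


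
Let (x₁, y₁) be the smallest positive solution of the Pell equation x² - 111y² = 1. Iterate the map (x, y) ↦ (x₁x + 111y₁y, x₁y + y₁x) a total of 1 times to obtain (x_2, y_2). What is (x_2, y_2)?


Step 1: Find the fundamental solution (x₁, y₁) of x² - 111y² = 1.
  Expand √111 as a continued fraction. a₀ = ⌊√111⌋ = 10; iterate m_{k+1} = d_k·a_k − m_k, d_{k+1} = (111 − m_{k+1}²)/d_k, a_{k+1} = ⌊(a₀ + m_{k+1})/d_{k+1}⌋ (starting m₀ = 0, d₀ = 1), with convergents p_k = a_k·p_{k-1} + p_{k-2}, q_k = a_k·q_{k-1} + q_{k-2} (p₋₁ = 1, q₋₁ = 0):
  k = 0: a₀ = 10; p₀/q₀ = 10/1; p₀² − 111·q₀² = 100 − 111 = -11.
  k = 1: m = 10, d = 11, a = ⌊(10 + 10)/11⌋ = 1; p/q = (1·10 + 1)/(1·1 + 0) = 11/1; p² − 111·q² = 121 − 111 = 10.
  k = 2: m = 1, d = 10, a = ⌊(10 + 1)/10⌋ = 1; p/q = (1·11 + 10)/(1·1 + 1) = 21/2; p² − 111·q² = 441 − 444 = -3.
  k = 3: m = 9, d = 3, a = ⌊(10 + 9)/3⌋ = 6; p/q = (6·21 + 11)/(6·2 + 1) = 137/13; p² − 111·q² = 18769 − 18759 = 10.
  k = 4: m = 9, d = 10, a = ⌊(10 + 9)/10⌋ = 1; p/q = (1·137 + 21)/(1·13 + 2) = 158/15; p² − 111·q² = 24964 − 24975 = -11.
  k = 5: m = 1, d = 11, a = ⌊(10 + 1)/11⌋ = 1; p/q = (1·158 + 137)/(1·15 + 13) = 295/28; p² − 111·q² = 87025 − 87024 = 1.
  The first convergent with p² − 111·q² = 1 gives the fundamental solution (x₁, y₁) = (295, 28).
Step 2: Apply the recurrence (x_{n+1}, y_{n+1}) = (x₁x_n + 111y₁y_n, x₁y_n + y₁x_n) repeatedly.
  From (x_1, y_1) = (295, 28): x_2 = 295·295 + 111·28·28 = 174049; y_2 = 295·28 + 28·295 = 16520.
Step 3: Verify x_2² - 111·y_2² = 30293054401 - 30293054400 = 1 (should be 1). ✓

(x_1, y_1) = (295, 28); (x_2, y_2) = (174049, 16520).


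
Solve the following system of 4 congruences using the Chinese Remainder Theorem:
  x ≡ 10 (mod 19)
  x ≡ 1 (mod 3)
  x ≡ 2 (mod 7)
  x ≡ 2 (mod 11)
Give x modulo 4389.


Product of moduli M = 19 · 3 · 7 · 11 = 4389.
Merge one congruence at a time:
  Start: x ≡ 10 (mod 19).
  Combine with x ≡ 1 (mod 3); new modulus lcm = 57.
    Write x = 10 + 19·t and substitute into x ≡ 1 (mod 3): 19·t ≡ 1 − 10 = -9 (mod 3).
    Reduce coefficients mod 3: 1·t ≡ 0 (mod 3).
    So t ≡ 0 (mod 3).
    Then x = 10 + 19·0 = 10, valid modulo lcm(19, 3) = 57: x ≡ 10 (mod 57).
  Combine with x ≡ 2 (mod 7); new modulus lcm = 399.
    Write x = 10 + 57·t and substitute into x ≡ 2 (mod 7): 57·t ≡ 2 − 10 = -8 (mod 7).
    Reduce coefficients mod 7: 1·t ≡ 6 (mod 7).
    So t ≡ 6 (mod 7).
    Then x = 10 + 57·6 = 352, valid modulo lcm(57, 7) = 399: x ≡ 352 (mod 399).
  Combine with x ≡ 2 (mod 11); new modulus lcm = 4389.
    Write x = 352 + 399·t and substitute into x ≡ 2 (mod 11): 399·t ≡ 2 − 352 = -350 (mod 11).
    Reduce coefficients mod 11: 3·t ≡ 2 (mod 11).
    The inverse of 3 mod 11 is 4 (since 3·4 = 12 = 1·11 + 1), so t ≡ 4·2 = 8 ≡ 8 (mod 11).
    Then x = 352 + 399·8 = 3544, valid modulo lcm(399, 11) = 4389: x ≡ 3544 (mod 4389).
Verify against each original: 3544 mod 19 = 10, 3544 mod 3 = 1, 3544 mod 7 = 2, 3544 mod 11 = 2.

x ≡ 3544 (mod 4389).


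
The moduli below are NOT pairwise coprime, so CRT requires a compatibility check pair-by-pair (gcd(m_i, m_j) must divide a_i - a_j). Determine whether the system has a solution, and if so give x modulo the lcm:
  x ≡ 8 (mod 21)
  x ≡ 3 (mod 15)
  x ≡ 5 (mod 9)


Moduli 21, 15, 9 are not pairwise coprime, so CRT works modulo lcm(m_i) when all pairwise compatibility conditions hold.
Pairwise compatibility: gcd(m_i, m_j) must divide a_i - a_j for every pair.
Merge one congruence at a time:
  Start: x ≡ 8 (mod 21).
  Combine with x ≡ 3 (mod 15): gcd(21, 15) = 3, and 3 - 8 = -5 is NOT divisible by 3.
    ⇒ system is inconsistent (no integer solution).

No solution (the system is inconsistent).


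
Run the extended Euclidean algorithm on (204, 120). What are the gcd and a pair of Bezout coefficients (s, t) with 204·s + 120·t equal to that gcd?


Euclidean algorithm on (204, 120) — divide until remainder is 0:
  204 = 1 · 120 + 84
  120 = 1 · 84 + 36
  84 = 2 · 36 + 12
  36 = 3 · 12 + 0
gcd(204, 120) = 12.
Track Bezout coefficients alongside the remainders: start with r₀ = 204 = a·1 + b·0 (s = 1, t = 0) and r₁ = 120 = a·0 + b·1 (s = 0, t = 1); each new remainder r_{k+1} = r_{k-1} − q_k·r_k inherits s_{k+1} = s_{k-1} − q_k·s_k, t_{k+1} = t_{k-1} − q_k·t_k, so r_k = a·s_k + b·t_k at every step:
  q = 1: r = 84, s = 1 − 1·0 = 1, t = 0 − 1·1 = -1  (check: 204·1 + 120·(-1) = 84)
  q = 1: r = 36, s = 0 − 1·1 = -1, t = 1 − 1·(-1) = 2  (check: 204·(-1) + 120·2 = 36)
  q = 2: r = 12, s = 1 − 2·(-1) = 3, t = -1 − 2·2 = -5  (check: 204·3 + 120·(-5) = 12)
The row with r = 12 (the gcd) gives the Bezout coefficients s = 3, t = -5.
Result: 204 · (3) + 120 · (-5) = 12.

gcd(204, 120) = 12; s = 3, t = -5 (check: 204·3 + 120·(-5) = 12).


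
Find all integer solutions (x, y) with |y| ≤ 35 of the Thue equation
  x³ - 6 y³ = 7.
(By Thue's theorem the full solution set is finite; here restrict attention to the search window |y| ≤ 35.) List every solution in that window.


The equation is x³ - 6y³ = 7. For fixed y, x³ = 6·y³ + 7, so a solution requires the RHS to be a perfect cube.
Strategy: iterate y from -35 to 35, compute RHS = 6·y³ + 7, and check whether it is a (positive or negative) perfect cube.
Check small values of y:
  y = 0: RHS = 7 is not a perfect cube.
  y = 1: RHS = 13 is not a perfect cube.
  y = -1: RHS = 1 = (1)³ ⇒ x = 1 works.
  y = 2: RHS = 55 is not a perfect cube.
  y = -2: RHS = -41 is not a perfect cube.
  y = 3: RHS = 169 is not a perfect cube.
  y = -3: RHS = -155 is not a perfect cube.
Continuing the search up to |y| = 35 finds no further solutions beyond those listed.
Collected solutions: (1, -1).

Solutions (with |y| ≤ 35): (1, -1).


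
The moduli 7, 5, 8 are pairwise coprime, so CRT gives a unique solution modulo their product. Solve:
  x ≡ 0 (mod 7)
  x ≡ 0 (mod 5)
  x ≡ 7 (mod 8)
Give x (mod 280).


Moduli 7, 5, 8 are pairwise coprime; by CRT there is a unique solution modulo M = 7 · 5 · 8 = 280.
Solve pairwise, accumulating the modulus:
  Start with x ≡ 0 (mod 7).
  Combine with x ≡ 0 (mod 5): since gcd(7, 5) = 1, we get a unique residue mod 35.
    Write x = 0 + 7·t and substitute into x ≡ 0 (mod 5): 7·t ≡ 0 − 0 = 0 (mod 5).
    Reduce coefficients mod 5: 2·t ≡ 0 (mod 5).
    The inverse of 2 mod 5 is 3 (since 2·3 = 6 = 1·5 + 1), so t ≡ 3·0 = 0 ≡ 0 (mod 5).
    Then x = 0 + 7·0 = 0, valid modulo lcm(7, 5) = 35: x ≡ 0 (mod 35).
  Combine with x ≡ 7 (mod 8): since gcd(35, 8) = 1, we get a unique residue mod 280.
    Write x = 0 + 35·t and substitute into x ≡ 7 (mod 8): 35·t ≡ 7 − 0 = 7 (mod 8).
    Reduce coefficients mod 8: 3·t ≡ 7 (mod 8).
    The inverse of 3 mod 8 is 3 (since 3·3 = 9 = 1·8 + 1), so t ≡ 3·7 = 21 ≡ 5 (mod 8).
    Then x = 0 + 35·5 = 175, valid modulo lcm(35, 8) = 280: x ≡ 175 (mod 280).
Verify: 175 mod 7 = 0 ✓, 175 mod 5 = 0 ✓, 175 mod 8 = 7 ✓.

x ≡ 175 (mod 280).


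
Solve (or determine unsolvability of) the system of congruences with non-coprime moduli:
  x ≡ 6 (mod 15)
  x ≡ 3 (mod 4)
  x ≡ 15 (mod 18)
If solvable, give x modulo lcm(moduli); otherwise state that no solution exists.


Moduli 15, 4, 18 are not pairwise coprime, so CRT works modulo lcm(m_i) when all pairwise compatibility conditions hold.
Pairwise compatibility: gcd(m_i, m_j) must divide a_i - a_j for every pair.
Merge one congruence at a time:
  Start: x ≡ 6 (mod 15).
  Combine with x ≡ 3 (mod 4): gcd(15, 4) = 1; 3 - 6 = -3, which IS divisible by 1, so compatible.
    Write x = 6 + 15·t and substitute into x ≡ 3 (mod 4): 15·t ≡ 3 − 6 = -3 (mod 4).
    Reduce coefficients mod 4: 3·t ≡ 1 (mod 4).
    The inverse of 3 mod 4 is 3 (since 3·3 = 9 = 2·4 + 1), so t ≡ 3·1 = 3 ≡ 3 (mod 4).
    Then x = 6 + 15·3 = 51, valid modulo lcm(15, 4) = 60: x ≡ 51 (mod 60).
  Combine with x ≡ 15 (mod 18): gcd(60, 18) = 6; 15 - 51 = -36, which IS divisible by 6, so compatible.
    Write x = 51 + 60·t and substitute into x ≡ 15 (mod 18): 60·t ≡ 15 − 51 = -36 (mod 18).
    Divide the congruence (and modulus) by g = 6: 10·t ≡ -6 (mod 3).
    Reduce coefficients mod 3: 1·t ≡ 0 (mod 3).
    So t ≡ 0 (mod 3).
    Then x = 51 + 60·0 = 51, valid modulo lcm(60, 18) = 180: x ≡ 51 (mod 180).
Verify: 51 mod 15 = 6, 51 mod 4 = 3, 51 mod 18 = 15.

x ≡ 51 (mod 180).


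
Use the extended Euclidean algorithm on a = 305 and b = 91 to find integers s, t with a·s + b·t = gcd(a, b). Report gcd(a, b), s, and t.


Euclidean algorithm on (305, 91) — divide until remainder is 0:
  305 = 3 · 91 + 32
  91 = 2 · 32 + 27
  32 = 1 · 27 + 5
  27 = 5 · 5 + 2
  5 = 2 · 2 + 1
  2 = 2 · 1 + 0
gcd(305, 91) = 1.
Track Bezout coefficients alongside the remainders: start with r₀ = 305 = a·1 + b·0 (s = 1, t = 0) and r₁ = 91 = a·0 + b·1 (s = 0, t = 1); each new remainder r_{k+1} = r_{k-1} − q_k·r_k inherits s_{k+1} = s_{k-1} − q_k·s_k, t_{k+1} = t_{k-1} − q_k·t_k, so r_k = a·s_k + b·t_k at every step:
  q = 3: r = 32, s = 1 − 3·0 = 1, t = 0 − 3·1 = -3  (check: 305·1 + 91·(-3) = 32)
  q = 2: r = 27, s = 0 − 2·1 = -2, t = 1 − 2·(-3) = 7  (check: 305·(-2) + 91·7 = 27)
  q = 1: r = 5, s = 1 − 1·(-2) = 3, t = -3 − 1·7 = -10  (check: 305·3 + 91·(-10) = 5)
  q = 5: r = 2, s = -2 − 5·3 = -17, t = 7 − 5·(-10) = 57  (check: 305·(-17) + 91·57 = 2)
  q = 2: r = 1, s = 3 − 2·(-17) = 37, t = -10 − 2·57 = -124  (check: 305·37 + 91·(-124) = 1)
The row with r = 1 (the gcd) gives the Bezout coefficients s = 37, t = -124.
Result: 305 · (37) + 91 · (-124) = 1.

gcd(305, 91) = 1; s = 37, t = -124 (check: 305·37 + 91·(-124) = 1).


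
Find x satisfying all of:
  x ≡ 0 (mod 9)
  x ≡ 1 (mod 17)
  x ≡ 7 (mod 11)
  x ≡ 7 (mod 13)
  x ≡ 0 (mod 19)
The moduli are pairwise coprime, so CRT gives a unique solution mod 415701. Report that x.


Product of moduli M = 9 · 17 · 11 · 13 · 19 = 415701.
Merge one congruence at a time:
  Start: x ≡ 0 (mod 9).
  Combine with x ≡ 1 (mod 17); new modulus lcm = 153.
    Write x = 0 + 9·t and substitute into x ≡ 1 (mod 17): 9·t ≡ 1 − 0 = 1 (mod 17).
    The inverse of 9 mod 17 is 2 (since 9·2 = 18 = 1·17 + 1), so t ≡ 2·1 = 2 ≡ 2 (mod 17).
    Then x = 0 + 9·2 = 18, valid modulo lcm(9, 17) = 153: x ≡ 18 (mod 153).
  Combine with x ≡ 7 (mod 11); new modulus lcm = 1683.
    Write x = 18 + 153·t and substitute into x ≡ 7 (mod 11): 153·t ≡ 7 − 18 = -11 (mod 11).
    Reduce coefficients mod 11: 10·t ≡ 0 (mod 11).
    The inverse of 10 mod 11 is 10 (since 10·10 = 100 = 9·11 + 1), so t ≡ 10·0 = 0 ≡ 0 (mod 11).
    Then x = 18 + 153·0 = 18, valid modulo lcm(153, 11) = 1683: x ≡ 18 (mod 1683).
  Combine with x ≡ 7 (mod 13); new modulus lcm = 21879.
    Write x = 18 + 1683·t and substitute into x ≡ 7 (mod 13): 1683·t ≡ 7 − 18 = -11 (mod 13).
    Reduce coefficients mod 13: 6·t ≡ 2 (mod 13).
    The inverse of 6 mod 13 is 11 (since 6·11 = 66 = 5·13 + 1), so t ≡ 11·2 = 22 ≡ 9 (mod 13).
    Then x = 18 + 1683·9 = 15165, valid modulo lcm(1683, 13) = 21879: x ≡ 15165 (mod 21879).
  Combine with x ≡ 0 (mod 19); new modulus lcm = 415701.
    Write x = 15165 + 21879·t and substitute into x ≡ 0 (mod 19): 21879·t ≡ 0 − 15165 = -15165 (mod 19).
    Reduce coefficients mod 19: 10·t ≡ 16 (mod 19).
    The inverse of 10 mod 19 is 2 (since 10·2 = 20 = 1·19 + 1), so t ≡ 2·16 = 32 ≡ 13 (mod 19).
    Then x = 15165 + 21879·13 = 299592, valid modulo lcm(21879, 19) = 415701: x ≡ 299592 (mod 415701).
Verify against each original: 299592 mod 9 = 0, 299592 mod 17 = 1, 299592 mod 11 = 7, 299592 mod 13 = 7, 299592 mod 19 = 0.

x ≡ 299592 (mod 415701).


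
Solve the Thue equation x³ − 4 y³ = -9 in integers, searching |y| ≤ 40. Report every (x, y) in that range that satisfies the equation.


The equation is x³ - 4y³ = -9. For fixed y, x³ = 4·y³ − 9, so a solution requires the RHS to be a perfect cube.
Strategy: iterate y from -40 to 40, compute RHS = 4·y³ − 9, and check whether it is a (positive or negative) perfect cube.
Check small values of y:
  y = 0: RHS = -9 is not a perfect cube.
  y = 1: RHS = -5 is not a perfect cube.
  y = -1: RHS = -13 is not a perfect cube.
  y = 2: RHS = 23 is not a perfect cube.
  y = -2: RHS = -41 is not a perfect cube.
  y = 3: RHS = 99 is not a perfect cube.
  y = -3: RHS = -117 is not a perfect cube.
Continuing the search up to |y| = 40 finds no solutions either.
No (x, y) in the scanned range satisfies the equation.

No integer solutions with |y| ≤ 40.


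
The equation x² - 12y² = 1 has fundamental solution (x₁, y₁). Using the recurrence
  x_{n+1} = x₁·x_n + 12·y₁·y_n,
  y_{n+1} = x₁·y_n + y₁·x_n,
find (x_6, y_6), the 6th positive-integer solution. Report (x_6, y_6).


Step 1: Find the fundamental solution (x₁, y₁) of x² - 12y² = 1.
  Expand √12 as a continued fraction. a₀ = ⌊√12⌋ = 3; iterate m_{k+1} = d_k·a_k − m_k, d_{k+1} = (12 − m_{k+1}²)/d_k, a_{k+1} = ⌊(a₀ + m_{k+1})/d_{k+1}⌋ (starting m₀ = 0, d₀ = 1), with convergents p_k = a_k·p_{k-1} + p_{k-2}, q_k = a_k·q_{k-1} + q_{k-2} (p₋₁ = 1, q₋₁ = 0):
  k = 0: a₀ = 3; p₀/q₀ = 3/1; p₀² − 12·q₀² = 9 − 12 = -3.
  k = 1: m = 3, d = 3, a = ⌊(3 + 3)/3⌋ = 2; p/q = (2·3 + 1)/(2·1 + 0) = 7/2; p² − 12·q² = 49 − 48 = 1.
  The first convergent with p² − 12·q² = 1 gives the fundamental solution (x₁, y₁) = (7, 2).
Step 2: Apply the recurrence (x_{n+1}, y_{n+1}) = (x₁x_n + 12y₁y_n, x₁y_n + y₁x_n) repeatedly.
  From (x_1, y_1) = (7, 2): x_2 = 7·7 + 12·2·2 = 97; y_2 = 7·2 + 2·7 = 28.
  From (x_2, y_2) = (97, 28): x_3 = 7·97 + 12·2·28 = 1351; y_3 = 7·28 + 2·97 = 390.
  From (x_3, y_3) = (1351, 390): x_4 = 7·1351 + 12·2·390 = 18817; y_4 = 7·390 + 2·1351 = 5432.
  From (x_4, y_4) = (18817, 5432): x_5 = 7·18817 + 12·2·5432 = 262087; y_5 = 7·5432 + 2·18817 = 75658.
  From (x_5, y_5) = (262087, 75658): x_6 = 7·262087 + 12·2·75658 = 3650401; y_6 = 7·75658 + 2·262087 = 1053780.
Step 3: Verify x_6² - 12·y_6² = 13325427460801 - 13325427460800 = 1 (should be 1). ✓

(x_1, y_1) = (7, 2); (x_6, y_6) = (3650401, 1053780).
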